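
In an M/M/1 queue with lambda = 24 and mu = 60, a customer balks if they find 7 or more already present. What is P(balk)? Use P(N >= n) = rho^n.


P(N >= 7) = rho^7 = (24/60)^7 = 0.0016

0.0016


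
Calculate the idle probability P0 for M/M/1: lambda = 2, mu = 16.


P0 = 1 - rho = 1 - 2/16 = 0.875

0.875


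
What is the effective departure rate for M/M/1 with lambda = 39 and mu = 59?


For a stable queue (lambda < mu), throughput = lambda = 39 per hour

39 per hour


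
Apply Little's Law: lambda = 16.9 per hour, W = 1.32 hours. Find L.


L = lambda * W = 16.9 * 1.32 = 22.31

22.31


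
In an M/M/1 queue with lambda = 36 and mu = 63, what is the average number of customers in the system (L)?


rho = 36/63; L = rho/(1-rho) = 1.33

1.33


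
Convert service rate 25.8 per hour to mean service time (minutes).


Mean service time = 60/mu = 60/25.8 = 2.33 minutes

2.33 minutes


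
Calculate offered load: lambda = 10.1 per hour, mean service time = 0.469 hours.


Offered load a = lambda * E[S] = 10.1 * 0.469 = 4.74 Erlangs

4.74 Erlangs


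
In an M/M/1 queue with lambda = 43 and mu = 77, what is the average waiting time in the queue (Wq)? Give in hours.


rho = 43/77; Wq = rho/(mu - lambda) = 0.0164 hours

0.0164 hours


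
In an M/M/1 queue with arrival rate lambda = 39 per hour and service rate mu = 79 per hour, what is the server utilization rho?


rho = lambda/mu = 39/79 = 0.4937

0.4937


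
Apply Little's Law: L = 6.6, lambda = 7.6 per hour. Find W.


W = L / lambda = 6.6 / 7.6 = 0.8684 hours

0.8684 hours


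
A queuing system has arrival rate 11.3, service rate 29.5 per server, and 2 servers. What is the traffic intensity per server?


rho = lambda / (c * mu) = 11.3 / (2 * 29.5) = 0.1915

0.1915


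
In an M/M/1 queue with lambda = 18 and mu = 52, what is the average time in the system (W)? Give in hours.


W = 1/(mu - lambda) = 1/(52 - 18) = 0.0294 hours

0.0294 hours


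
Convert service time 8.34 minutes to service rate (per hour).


mu = 60 / avg_service_time = 60 / 8.34 = 7.19 per hour

7.19 per hour


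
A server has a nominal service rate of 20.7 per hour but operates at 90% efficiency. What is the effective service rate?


Effective rate = mu * efficiency = 20.7 * 0.9 = 18.63 per hour

18.63 per hour


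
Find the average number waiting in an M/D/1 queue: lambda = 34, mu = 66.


M/D/1: Lq = rho^2 / (2*(1-rho)) where rho = 34/66; Lq = 0.27

0.27


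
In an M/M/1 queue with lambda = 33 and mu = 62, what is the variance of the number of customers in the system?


rho = 33/62; Var(N) = rho/(1-rho)^2 = 2.43

2.43


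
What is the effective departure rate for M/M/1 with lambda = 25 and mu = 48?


For a stable queue (lambda < mu), throughput = lambda = 25 per hour

25 per hour


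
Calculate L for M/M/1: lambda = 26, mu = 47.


rho = 26/47; L = rho/(1-rho) = 1.24

1.24


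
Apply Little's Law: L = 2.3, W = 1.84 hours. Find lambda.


lambda = L / W = 2.3 / 1.84 = 1.25 per hour

1.25 per hour


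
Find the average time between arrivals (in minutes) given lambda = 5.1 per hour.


Mean interarrival time = 60/lambda = 60/5.1 = 11.76 minutes

11.76 minutes


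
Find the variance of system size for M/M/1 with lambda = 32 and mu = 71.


rho = 32/71; Var(N) = rho/(1-rho)^2 = 1.49

1.49


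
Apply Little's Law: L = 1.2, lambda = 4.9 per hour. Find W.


W = L / lambda = 1.2 / 4.9 = 0.2449 hours

0.2449 hours


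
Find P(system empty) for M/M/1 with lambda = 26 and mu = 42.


P0 = 1 - rho = 1 - 26/42 = 0.381

0.381


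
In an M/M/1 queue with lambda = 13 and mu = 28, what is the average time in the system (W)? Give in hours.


W = 1/(mu - lambda) = 1/(28 - 13) = 0.0667 hours

0.0667 hours


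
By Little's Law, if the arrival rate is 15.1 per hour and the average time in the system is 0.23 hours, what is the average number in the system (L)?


L = lambda * W = 15.1 * 0.23 = 3.47

3.47


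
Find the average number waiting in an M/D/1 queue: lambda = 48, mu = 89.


M/D/1: Lq = rho^2 / (2*(1-rho)) where rho = 48/89; Lq = 0.32

0.32


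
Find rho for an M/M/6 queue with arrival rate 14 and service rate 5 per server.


rho = lambda/(c*mu) = 14/(6*5) = 0.4667

0.4667


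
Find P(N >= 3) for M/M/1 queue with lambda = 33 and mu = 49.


P(N >= 3) = rho^3 = (33/49)^3 = 0.3055

0.3055


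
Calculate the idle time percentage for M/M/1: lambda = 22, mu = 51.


Idle fraction = (1 - rho) * 100 = (1 - 22/51) * 100 = 56.9%

56.9%


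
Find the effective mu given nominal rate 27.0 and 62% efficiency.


Effective rate = mu * efficiency = 27.0 * 0.62 = 16.74 per hour

16.74 per hour


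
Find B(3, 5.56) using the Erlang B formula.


B(N,A) = (A^N/N!) / sum(A^k/k!, k=0..N) with N=3, A=5.56 = 0.5654

0.5654


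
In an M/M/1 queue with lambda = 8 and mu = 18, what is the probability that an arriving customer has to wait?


P(wait) = rho = lambda/mu = 8/18 = 0.4444

0.4444


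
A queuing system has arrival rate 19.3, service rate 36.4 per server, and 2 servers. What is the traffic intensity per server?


rho = lambda / (c * mu) = 19.3 / (2 * 36.4) = 0.2651

0.2651


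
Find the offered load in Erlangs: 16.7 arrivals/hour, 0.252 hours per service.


Offered load a = lambda * E[S] = 16.7 * 0.252 = 4.21 Erlangs

4.21 Erlangs


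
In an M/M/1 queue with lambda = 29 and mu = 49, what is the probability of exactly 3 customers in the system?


rho = 29/49; P(n) = (1-rho)*rho^n = (1-29/49)*(29/49)^3 = 0.0846

0.0846


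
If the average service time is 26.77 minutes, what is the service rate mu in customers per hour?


mu = 60 / avg_service_time = 60 / 26.77 = 2.24 per hour

2.24 per hour


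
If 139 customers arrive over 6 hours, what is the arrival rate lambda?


lambda = total arrivals / time = 139 / 6 = 23.17 per hour

23.17 per hour


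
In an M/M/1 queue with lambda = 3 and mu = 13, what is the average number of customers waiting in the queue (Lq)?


rho = 3/13; Lq = rho^2/(1-rho) = 0.07

0.07


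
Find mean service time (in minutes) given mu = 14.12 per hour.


Mean service time = 60/mu = 60/14.12 = 4.25 minutes

4.25 minutes


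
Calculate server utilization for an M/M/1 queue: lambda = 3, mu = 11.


rho = lambda/mu = 3/11 = 0.2727

0.2727


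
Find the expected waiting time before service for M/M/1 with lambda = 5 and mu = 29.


rho = 5/29; Wq = rho/(mu - lambda) = 0.0072 hours

0.0072 hours


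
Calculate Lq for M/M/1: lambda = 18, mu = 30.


rho = 18/30; Lq = rho^2/(1-rho) = 0.9

0.9


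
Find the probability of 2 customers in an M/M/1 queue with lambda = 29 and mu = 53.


rho = 29/53; P(n) = (1-rho)*rho^n = (1-29/53)*(29/53)^2 = 0.1356

0.1356


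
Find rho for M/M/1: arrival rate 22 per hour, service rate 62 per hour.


rho = lambda/mu = 22/62 = 0.3548

0.3548


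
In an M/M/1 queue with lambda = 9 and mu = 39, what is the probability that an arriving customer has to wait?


P(wait) = rho = lambda/mu = 9/39 = 0.2308

0.2308


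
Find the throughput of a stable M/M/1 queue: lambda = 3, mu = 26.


For a stable queue (lambda < mu), throughput = lambda = 3 per hour

3 per hour


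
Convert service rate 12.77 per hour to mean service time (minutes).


Mean service time = 60/mu = 60/12.77 = 4.7 minutes

4.7 minutes


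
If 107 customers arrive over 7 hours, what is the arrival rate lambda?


lambda = total arrivals / time = 107 / 7 = 15.29 per hour

15.29 per hour


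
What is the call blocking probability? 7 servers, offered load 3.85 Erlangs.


B(N,A) = (A^N/N!) / sum(A^k/k!, k=0..N) with N=7, A=3.85 = 0.0553

0.0553


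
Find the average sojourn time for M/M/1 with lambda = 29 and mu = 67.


W = 1/(mu - lambda) = 1/(67 - 29) = 0.0263 hours

0.0263 hours


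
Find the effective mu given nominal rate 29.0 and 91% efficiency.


Effective rate = mu * efficiency = 29.0 * 0.91 = 26.39 per hour

26.39 per hour


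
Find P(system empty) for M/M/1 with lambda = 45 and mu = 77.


P0 = 1 - rho = 1 - 45/77 = 0.4156

0.4156


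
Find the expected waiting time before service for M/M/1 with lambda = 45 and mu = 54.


rho = 45/54; Wq = rho/(mu - lambda) = 0.0926 hours

0.0926 hours


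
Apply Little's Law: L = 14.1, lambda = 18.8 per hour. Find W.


W = L / lambda = 14.1 / 18.8 = 0.75 hours

0.75 hours


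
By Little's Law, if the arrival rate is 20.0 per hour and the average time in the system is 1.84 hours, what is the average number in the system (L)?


L = lambda * W = 20.0 * 1.84 = 36.8

36.8


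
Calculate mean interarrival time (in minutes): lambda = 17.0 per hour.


Mean interarrival time = 60/lambda = 60/17.0 = 3.53 minutes

3.53 minutes


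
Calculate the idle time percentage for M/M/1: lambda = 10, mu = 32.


Idle fraction = (1 - rho) * 100 = (1 - 10/32) * 100 = 68.8%

68.8%


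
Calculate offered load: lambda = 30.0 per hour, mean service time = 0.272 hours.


Offered load a = lambda * E[S] = 30.0 * 0.272 = 8.16 Erlangs

8.16 Erlangs


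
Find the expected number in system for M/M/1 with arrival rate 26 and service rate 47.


rho = 26/47; L = rho/(1-rho) = 1.24

1.24


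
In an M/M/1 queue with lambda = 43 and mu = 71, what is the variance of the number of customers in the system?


rho = 43/71; Var(N) = rho/(1-rho)^2 = 3.89

3.89


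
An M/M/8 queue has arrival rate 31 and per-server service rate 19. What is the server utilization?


rho = lambda/(c*mu) = 31/(8*19) = 0.2039

0.2039


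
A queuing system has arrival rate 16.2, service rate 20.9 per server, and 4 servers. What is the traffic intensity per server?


rho = lambda / (c * mu) = 16.2 / (4 * 20.9) = 0.1938

0.1938


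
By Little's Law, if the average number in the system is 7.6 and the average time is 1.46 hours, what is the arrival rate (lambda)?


lambda = L / W = 7.6 / 1.46 = 5.21 per hour

5.21 per hour


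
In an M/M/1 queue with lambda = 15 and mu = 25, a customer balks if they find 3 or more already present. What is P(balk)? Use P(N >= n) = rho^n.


P(N >= 3) = rho^3 = (15/25)^3 = 0.216

0.216


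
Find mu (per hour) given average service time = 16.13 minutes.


mu = 60 / avg_service_time = 60 / 16.13 = 3.72 per hour

3.72 per hour


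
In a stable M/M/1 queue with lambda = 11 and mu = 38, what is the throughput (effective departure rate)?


For a stable queue (lambda < mu), throughput = lambda = 11 per hour

11 per hour


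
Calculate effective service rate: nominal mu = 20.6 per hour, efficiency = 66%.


Effective rate = mu * efficiency = 20.6 * 0.66 = 13.6 per hour

13.6 per hour


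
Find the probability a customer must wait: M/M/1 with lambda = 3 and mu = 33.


P(wait) = rho = lambda/mu = 3/33 = 0.0909

0.0909


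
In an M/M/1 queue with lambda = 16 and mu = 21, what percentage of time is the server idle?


Idle fraction = (1 - rho) * 100 = (1 - 16/21) * 100 = 23.8%

23.8%


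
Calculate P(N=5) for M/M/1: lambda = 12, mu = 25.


rho = 12/25; P(n) = (1-rho)*rho^n = (1-12/25)*(12/25)^5 = 0.0132

0.0132


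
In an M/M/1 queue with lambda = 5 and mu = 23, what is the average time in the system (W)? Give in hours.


W = 1/(mu - lambda) = 1/(23 - 5) = 0.0556 hours

0.0556 hours


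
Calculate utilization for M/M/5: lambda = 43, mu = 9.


rho = lambda/(c*mu) = 43/(5*9) = 0.9556

0.9556


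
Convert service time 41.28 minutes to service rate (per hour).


mu = 60 / avg_service_time = 60 / 41.28 = 1.45 per hour

1.45 per hour


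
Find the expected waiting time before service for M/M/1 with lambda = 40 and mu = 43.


rho = 40/43; Wq = rho/(mu - lambda) = 0.3101 hours

0.3101 hours


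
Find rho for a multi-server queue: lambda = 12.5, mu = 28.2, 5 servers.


rho = lambda / (c * mu) = 12.5 / (5 * 28.2) = 0.0887

0.0887


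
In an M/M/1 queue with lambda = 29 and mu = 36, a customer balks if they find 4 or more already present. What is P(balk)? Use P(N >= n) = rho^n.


P(N >= 4) = rho^4 = (29/36)^4 = 0.4211

0.4211


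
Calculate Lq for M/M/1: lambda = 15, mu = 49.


rho = 15/49; Lq = rho^2/(1-rho) = 0.14

0.14


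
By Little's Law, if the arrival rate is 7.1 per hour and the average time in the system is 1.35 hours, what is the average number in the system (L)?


L = lambda * W = 7.1 * 1.35 = 9.59

9.59


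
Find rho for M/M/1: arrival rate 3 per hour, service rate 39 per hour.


rho = lambda/mu = 3/39 = 0.0769

0.0769


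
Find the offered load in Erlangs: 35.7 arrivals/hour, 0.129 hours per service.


Offered load a = lambda * E[S] = 35.7 * 0.129 = 4.61 Erlangs

4.61 Erlangs


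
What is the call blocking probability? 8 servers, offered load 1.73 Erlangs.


B(N,A) = (A^N/N!) / sum(A^k/k!, k=0..N) with N=8, A=1.73 = 0.0004

0.0004


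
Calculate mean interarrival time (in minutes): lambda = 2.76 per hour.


Mean interarrival time = 60/lambda = 60/2.76 = 21.74 minutes

21.74 minutes


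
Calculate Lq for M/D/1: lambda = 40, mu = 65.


M/D/1: Lq = rho^2 / (2*(1-rho)) where rho = 40/65; Lq = 0.49

0.49


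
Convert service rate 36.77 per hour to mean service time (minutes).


Mean service time = 60/mu = 60/36.77 = 1.63 minutes

1.63 minutes


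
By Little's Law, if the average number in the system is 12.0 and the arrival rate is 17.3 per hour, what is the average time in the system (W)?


W = L / lambda = 12.0 / 17.3 = 0.6936 hours

0.6936 hours


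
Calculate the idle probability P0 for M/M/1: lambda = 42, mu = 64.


P0 = 1 - rho = 1 - 42/64 = 0.3438

0.3438


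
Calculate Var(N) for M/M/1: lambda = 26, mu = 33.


rho = 26/33; Var(N) = rho/(1-rho)^2 = 17.51

17.51


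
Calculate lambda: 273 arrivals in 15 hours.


lambda = total arrivals / time = 273 / 15 = 18.2 per hour

18.2 per hour


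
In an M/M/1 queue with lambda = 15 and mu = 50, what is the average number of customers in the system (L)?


rho = 15/50; L = rho/(1-rho) = 0.43

0.43


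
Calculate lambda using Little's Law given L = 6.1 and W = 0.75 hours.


lambda = L / W = 6.1 / 0.75 = 8.13 per hour

8.13 per hour


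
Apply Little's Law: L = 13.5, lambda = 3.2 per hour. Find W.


W = L / lambda = 13.5 / 3.2 = 4.2188 hours

4.2188 hours


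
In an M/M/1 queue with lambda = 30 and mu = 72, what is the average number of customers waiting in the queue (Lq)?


rho = 30/72; Lq = rho^2/(1-rho) = 0.3

0.3


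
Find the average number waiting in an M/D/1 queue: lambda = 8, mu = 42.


M/D/1: Lq = rho^2 / (2*(1-rho)) where rho = 8/42; Lq = 0.02

0.02


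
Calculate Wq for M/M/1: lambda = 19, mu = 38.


rho = 19/38; Wq = rho/(mu - lambda) = 0.0263 hours

0.0263 hours


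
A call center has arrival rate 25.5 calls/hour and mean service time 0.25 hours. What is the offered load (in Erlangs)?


Offered load a = lambda * E[S] = 25.5 * 0.25 = 6.38 Erlangs

6.38 Erlangs


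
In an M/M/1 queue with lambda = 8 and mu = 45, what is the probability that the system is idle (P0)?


P0 = 1 - rho = 1 - 8/45 = 0.8222

0.8222


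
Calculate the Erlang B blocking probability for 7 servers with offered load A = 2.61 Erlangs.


B(N,A) = (A^N/N!) / sum(A^k/k!, k=0..N) with N=7, A=2.61 = 0.0121

0.0121


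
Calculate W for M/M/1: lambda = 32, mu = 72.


W = 1/(mu - lambda) = 1/(72 - 32) = 0.025 hours

0.025 hours


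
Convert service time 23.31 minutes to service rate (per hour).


mu = 60 / avg_service_time = 60 / 23.31 = 2.57 per hour

2.57 per hour


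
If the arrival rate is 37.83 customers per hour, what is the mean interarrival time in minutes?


Mean interarrival time = 60/lambda = 60/37.83 = 1.59 minutes

1.59 minutes


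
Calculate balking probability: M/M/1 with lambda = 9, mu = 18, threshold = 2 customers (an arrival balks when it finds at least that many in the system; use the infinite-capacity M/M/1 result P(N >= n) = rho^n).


P(N >= 2) = rho^2 = (9/18)^2 = 0.25

0.25


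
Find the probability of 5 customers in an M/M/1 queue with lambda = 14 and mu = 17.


rho = 14/17; P(n) = (1-rho)*rho^n = (1-14/17)*(14/17)^5 = 0.0668

0.0668


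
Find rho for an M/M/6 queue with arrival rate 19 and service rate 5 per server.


rho = lambda/(c*mu) = 19/(6*5) = 0.6333

0.6333


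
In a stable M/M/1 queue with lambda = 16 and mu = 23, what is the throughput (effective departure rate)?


For a stable queue (lambda < mu), throughput = lambda = 16 per hour

16 per hour


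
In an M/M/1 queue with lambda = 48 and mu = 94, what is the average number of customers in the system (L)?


rho = 48/94; L = rho/(1-rho) = 1.04

1.04


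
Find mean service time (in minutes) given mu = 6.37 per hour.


Mean service time = 60/mu = 60/6.37 = 9.42 minutes

9.42 minutes


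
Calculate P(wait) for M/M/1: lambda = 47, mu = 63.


P(wait) = rho = lambda/mu = 47/63 = 0.746

0.746


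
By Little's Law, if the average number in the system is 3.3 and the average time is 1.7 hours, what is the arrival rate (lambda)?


lambda = L / W = 3.3 / 1.7 = 1.94 per hour

1.94 per hour


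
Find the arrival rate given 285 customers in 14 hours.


lambda = total arrivals / time = 285 / 14 = 20.36 per hour

20.36 per hour


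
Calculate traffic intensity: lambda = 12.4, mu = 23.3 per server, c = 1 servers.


rho = lambda / (c * mu) = 12.4 / (1 * 23.3) = 0.5322

0.5322


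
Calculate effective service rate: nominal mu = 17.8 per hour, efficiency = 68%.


Effective rate = mu * efficiency = 17.8 * 0.68 = 12.1 per hour

12.1 per hour


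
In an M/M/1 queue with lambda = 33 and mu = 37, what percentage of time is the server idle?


Idle fraction = (1 - rho) * 100 = (1 - 33/37) * 100 = 10.8%

10.8%


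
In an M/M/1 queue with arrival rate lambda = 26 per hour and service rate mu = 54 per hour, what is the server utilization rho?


rho = lambda/mu = 26/54 = 0.4815

0.4815


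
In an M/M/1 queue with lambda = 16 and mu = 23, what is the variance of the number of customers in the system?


rho = 16/23; Var(N) = rho/(1-rho)^2 = 7.51

7.51


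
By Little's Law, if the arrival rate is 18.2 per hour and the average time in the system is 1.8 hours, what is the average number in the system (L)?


L = lambda * W = 18.2 * 1.8 = 32.76

32.76


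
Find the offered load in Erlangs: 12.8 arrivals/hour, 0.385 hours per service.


Offered load a = lambda * E[S] = 12.8 * 0.385 = 4.93 Erlangs

4.93 Erlangs


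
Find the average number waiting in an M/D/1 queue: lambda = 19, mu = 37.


M/D/1: Lq = rho^2 / (2*(1-rho)) where rho = 19/37; Lq = 0.27

0.27


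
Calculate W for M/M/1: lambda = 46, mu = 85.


W = 1/(mu - lambda) = 1/(85 - 46) = 0.0256 hours

0.0256 hours


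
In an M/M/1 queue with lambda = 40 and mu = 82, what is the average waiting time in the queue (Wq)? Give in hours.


rho = 40/82; Wq = rho/(mu - lambda) = 0.0116 hours

0.0116 hours


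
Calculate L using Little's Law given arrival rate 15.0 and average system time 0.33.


L = lambda * W = 15.0 * 0.33 = 4.95

4.95


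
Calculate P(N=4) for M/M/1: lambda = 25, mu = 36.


rho = 25/36; P(n) = (1-rho)*rho^n = (1-25/36)*(25/36)^4 = 0.0711

0.0711


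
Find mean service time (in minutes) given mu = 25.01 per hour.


Mean service time = 60/mu = 60/25.01 = 2.4 minutes

2.4 minutes


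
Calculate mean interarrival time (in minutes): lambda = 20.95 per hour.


Mean interarrival time = 60/lambda = 60/20.95 = 2.86 minutes

2.86 minutes


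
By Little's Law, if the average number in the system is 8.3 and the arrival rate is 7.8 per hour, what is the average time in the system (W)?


W = L / lambda = 8.3 / 7.8 = 1.0641 hours

1.0641 hours


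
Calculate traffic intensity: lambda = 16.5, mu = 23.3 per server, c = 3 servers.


rho = lambda / (c * mu) = 16.5 / (3 * 23.3) = 0.2361

0.2361


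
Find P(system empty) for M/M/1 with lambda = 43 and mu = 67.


P0 = 1 - rho = 1 - 43/67 = 0.3582

0.3582


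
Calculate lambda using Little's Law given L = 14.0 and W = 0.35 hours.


lambda = L / W = 14.0 / 0.35 = 40.0 per hour

40.0 per hour


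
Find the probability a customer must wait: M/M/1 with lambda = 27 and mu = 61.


P(wait) = rho = lambda/mu = 27/61 = 0.4426

0.4426


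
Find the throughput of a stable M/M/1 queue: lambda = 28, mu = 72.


For a stable queue (lambda < mu), throughput = lambda = 28 per hour

28 per hour


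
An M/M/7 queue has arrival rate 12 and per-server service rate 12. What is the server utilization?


rho = lambda/(c*mu) = 12/(7*12) = 0.1429

0.1429


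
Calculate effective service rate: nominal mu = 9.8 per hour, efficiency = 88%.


Effective rate = mu * efficiency = 9.8 * 0.88 = 8.62 per hour

8.62 per hour


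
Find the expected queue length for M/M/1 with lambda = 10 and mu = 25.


rho = 10/25; Lq = rho^2/(1-rho) = 0.27

0.27


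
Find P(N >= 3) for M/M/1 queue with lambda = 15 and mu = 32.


P(N >= 3) = rho^3 = (15/32)^3 = 0.103

0.103


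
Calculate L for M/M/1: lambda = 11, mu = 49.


rho = 11/49; L = rho/(1-rho) = 0.29

0.29


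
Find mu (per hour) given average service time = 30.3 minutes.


mu = 60 / avg_service_time = 60 / 30.3 = 1.98 per hour

1.98 per hour


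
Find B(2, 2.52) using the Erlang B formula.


B(N,A) = (A^N/N!) / sum(A^k/k!, k=0..N) with N=2, A=2.52 = 0.4743

0.4743


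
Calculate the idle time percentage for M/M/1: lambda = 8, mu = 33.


Idle fraction = (1 - rho) * 100 = (1 - 8/33) * 100 = 75.8%

75.8%


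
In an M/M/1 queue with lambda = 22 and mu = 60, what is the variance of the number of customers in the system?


rho = 22/60; Var(N) = rho/(1-rho)^2 = 0.91

0.91


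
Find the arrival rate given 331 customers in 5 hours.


lambda = total arrivals / time = 331 / 5 = 66.2 per hour

66.2 per hour


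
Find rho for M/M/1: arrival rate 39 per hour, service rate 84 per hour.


rho = lambda/mu = 39/84 = 0.4643

0.4643


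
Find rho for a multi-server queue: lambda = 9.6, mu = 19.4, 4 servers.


rho = lambda / (c * mu) = 9.6 / (4 * 19.4) = 0.1237

0.1237


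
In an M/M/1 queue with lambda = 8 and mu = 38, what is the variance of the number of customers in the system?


rho = 8/38; Var(N) = rho/(1-rho)^2 = 0.34

0.34


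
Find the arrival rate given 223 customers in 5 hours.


lambda = total arrivals / time = 223 / 5 = 44.6 per hour

44.6 per hour


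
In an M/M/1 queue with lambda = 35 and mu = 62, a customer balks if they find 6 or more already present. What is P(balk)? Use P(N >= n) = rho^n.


P(N >= 6) = rho^6 = (35/62)^6 = 0.0324

0.0324


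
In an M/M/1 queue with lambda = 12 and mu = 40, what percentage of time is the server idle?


Idle fraction = (1 - rho) * 100 = (1 - 12/40) * 100 = 70.0%

70.0%


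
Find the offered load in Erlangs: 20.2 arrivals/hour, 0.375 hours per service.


Offered load a = lambda * E[S] = 20.2 * 0.375 = 7.58 Erlangs

7.58 Erlangs


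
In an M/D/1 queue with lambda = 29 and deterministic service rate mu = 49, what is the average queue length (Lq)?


M/D/1: Lq = rho^2 / (2*(1-rho)) where rho = 29/49; Lq = 0.43

0.43


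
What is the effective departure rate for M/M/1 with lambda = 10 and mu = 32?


For a stable queue (lambda < mu), throughput = lambda = 10 per hour

10 per hour


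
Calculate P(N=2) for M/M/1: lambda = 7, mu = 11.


rho = 7/11; P(n) = (1-rho)*rho^n = (1-7/11)*(7/11)^2 = 0.1473

0.1473


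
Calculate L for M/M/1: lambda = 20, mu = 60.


rho = 20/60; L = rho/(1-rho) = 0.5

0.5


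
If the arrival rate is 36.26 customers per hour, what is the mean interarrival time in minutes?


Mean interarrival time = 60/lambda = 60/36.26 = 1.65 minutes

1.65 minutes


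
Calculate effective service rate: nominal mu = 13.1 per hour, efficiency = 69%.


Effective rate = mu * efficiency = 13.1 * 0.69 = 9.04 per hour

9.04 per hour


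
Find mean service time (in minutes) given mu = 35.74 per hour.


Mean service time = 60/mu = 60/35.74 = 1.68 minutes

1.68 minutes


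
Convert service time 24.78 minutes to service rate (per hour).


mu = 60 / avg_service_time = 60 / 24.78 = 2.42 per hour

2.42 per hour


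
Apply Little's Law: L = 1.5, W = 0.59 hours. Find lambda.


lambda = L / W = 1.5 / 0.59 = 2.54 per hour

2.54 per hour


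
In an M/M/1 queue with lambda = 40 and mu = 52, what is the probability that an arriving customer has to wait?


P(wait) = rho = lambda/mu = 40/52 = 0.7692

0.7692


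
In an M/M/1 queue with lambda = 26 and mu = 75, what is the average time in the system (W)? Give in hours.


W = 1/(mu - lambda) = 1/(75 - 26) = 0.0204 hours

0.0204 hours


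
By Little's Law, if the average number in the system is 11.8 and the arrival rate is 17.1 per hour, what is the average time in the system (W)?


W = L / lambda = 11.8 / 17.1 = 0.6901 hours

0.6901 hours


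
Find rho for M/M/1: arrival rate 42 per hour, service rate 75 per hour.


rho = lambda/mu = 42/75 = 0.56

0.56


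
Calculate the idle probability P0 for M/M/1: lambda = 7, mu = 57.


P0 = 1 - rho = 1 - 7/57 = 0.8772

0.8772


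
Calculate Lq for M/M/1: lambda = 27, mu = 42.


rho = 27/42; Lq = rho^2/(1-rho) = 1.16

1.16


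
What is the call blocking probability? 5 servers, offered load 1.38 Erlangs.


B(N,A) = (A^N/N!) / sum(A^k/k!, k=0..N) with N=5, A=1.38 = 0.0105

0.0105


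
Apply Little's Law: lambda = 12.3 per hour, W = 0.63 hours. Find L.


L = lambda * W = 12.3 * 0.63 = 7.75

7.75


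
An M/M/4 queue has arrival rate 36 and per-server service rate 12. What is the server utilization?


rho = lambda/(c*mu) = 36/(4*12) = 0.75

0.75


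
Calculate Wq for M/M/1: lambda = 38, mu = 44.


rho = 38/44; Wq = rho/(mu - lambda) = 0.1439 hours

0.1439 hours


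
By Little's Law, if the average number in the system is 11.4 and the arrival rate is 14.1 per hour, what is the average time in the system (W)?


W = L / lambda = 11.4 / 14.1 = 0.8085 hours

0.8085 hours


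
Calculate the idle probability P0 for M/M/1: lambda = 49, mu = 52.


P0 = 1 - rho = 1 - 49/52 = 0.0577

0.0577


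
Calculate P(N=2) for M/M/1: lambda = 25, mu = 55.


rho = 25/55; P(n) = (1-rho)*rho^n = (1-25/55)*(25/55)^2 = 0.1127

0.1127


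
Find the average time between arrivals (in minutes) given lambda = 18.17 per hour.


Mean interarrival time = 60/lambda = 60/18.17 = 3.3 minutes

3.3 minutes


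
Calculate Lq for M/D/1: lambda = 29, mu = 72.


M/D/1: Lq = rho^2 / (2*(1-rho)) where rho = 29/72; Lq = 0.14

0.14


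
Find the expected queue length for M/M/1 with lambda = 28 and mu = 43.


rho = 28/43; Lq = rho^2/(1-rho) = 1.22

1.22


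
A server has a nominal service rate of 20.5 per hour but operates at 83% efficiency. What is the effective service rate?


Effective rate = mu * efficiency = 20.5 * 0.83 = 17.02 per hour

17.02 per hour


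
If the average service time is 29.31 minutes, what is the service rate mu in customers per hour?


mu = 60 / avg_service_time = 60 / 29.31 = 2.05 per hour

2.05 per hour


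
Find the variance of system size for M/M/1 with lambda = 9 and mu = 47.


rho = 9/47; Var(N) = rho/(1-rho)^2 = 0.29

0.29


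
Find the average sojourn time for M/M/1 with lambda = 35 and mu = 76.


W = 1/(mu - lambda) = 1/(76 - 35) = 0.0244 hours

0.0244 hours


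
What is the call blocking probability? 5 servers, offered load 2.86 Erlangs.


B(N,A) = (A^N/N!) / sum(A^k/k!, k=0..N) with N=5, A=2.86 = 0.0982

0.0982


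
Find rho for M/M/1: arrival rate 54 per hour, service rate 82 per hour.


rho = lambda/mu = 54/82 = 0.6585

0.6585


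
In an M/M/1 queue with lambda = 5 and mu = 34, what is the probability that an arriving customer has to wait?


P(wait) = rho = lambda/mu = 5/34 = 0.1471

0.1471


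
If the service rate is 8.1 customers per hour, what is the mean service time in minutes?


Mean service time = 60/mu = 60/8.1 = 7.41 minutes

7.41 minutes


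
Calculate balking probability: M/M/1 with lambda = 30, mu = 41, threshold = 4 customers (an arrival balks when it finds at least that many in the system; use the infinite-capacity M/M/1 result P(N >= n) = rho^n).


P(N >= 4) = rho^4 = (30/41)^4 = 0.2866

0.2866


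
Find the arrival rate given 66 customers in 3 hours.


lambda = total arrivals / time = 66 / 3 = 22.0 per hour

22.0 per hour


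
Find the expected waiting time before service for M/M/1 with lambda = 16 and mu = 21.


rho = 16/21; Wq = rho/(mu - lambda) = 0.1524 hours

0.1524 hours


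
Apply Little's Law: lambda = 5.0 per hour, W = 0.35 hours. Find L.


L = lambda * W = 5.0 * 0.35 = 1.75

1.75


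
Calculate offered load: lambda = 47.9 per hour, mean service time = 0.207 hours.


Offered load a = lambda * E[S] = 47.9 * 0.207 = 9.92 Erlangs

9.92 Erlangs


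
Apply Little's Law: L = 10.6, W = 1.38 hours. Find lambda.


lambda = L / W = 10.6 / 1.38 = 7.68 per hour

7.68 per hour


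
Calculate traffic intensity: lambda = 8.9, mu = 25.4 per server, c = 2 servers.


rho = lambda / (c * mu) = 8.9 / (2 * 25.4) = 0.1752

0.1752


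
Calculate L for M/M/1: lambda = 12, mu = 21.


rho = 12/21; L = rho/(1-rho) = 1.33

1.33


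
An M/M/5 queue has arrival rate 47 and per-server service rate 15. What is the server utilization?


rho = lambda/(c*mu) = 47/(5*15) = 0.6267

0.6267


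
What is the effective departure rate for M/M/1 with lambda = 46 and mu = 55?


For a stable queue (lambda < mu), throughput = lambda = 46 per hour

46 per hour


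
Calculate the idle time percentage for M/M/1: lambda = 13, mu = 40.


Idle fraction = (1 - rho) * 100 = (1 - 13/40) * 100 = 67.5%

67.5%


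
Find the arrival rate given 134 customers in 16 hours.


lambda = total arrivals / time = 134 / 16 = 8.38 per hour

8.38 per hour


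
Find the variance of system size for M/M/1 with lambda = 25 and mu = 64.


rho = 25/64; Var(N) = rho/(1-rho)^2 = 1.05

1.05


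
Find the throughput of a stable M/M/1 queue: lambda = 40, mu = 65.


For a stable queue (lambda < mu), throughput = lambda = 40 per hour

40 per hour


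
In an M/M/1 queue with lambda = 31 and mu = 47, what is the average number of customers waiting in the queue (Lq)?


rho = 31/47; Lq = rho^2/(1-rho) = 1.28

1.28


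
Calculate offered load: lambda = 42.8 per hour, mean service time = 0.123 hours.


Offered load a = lambda * E[S] = 42.8 * 0.123 = 5.26 Erlangs

5.26 Erlangs


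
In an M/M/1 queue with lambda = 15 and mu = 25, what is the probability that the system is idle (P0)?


P0 = 1 - rho = 1 - 15/25 = 0.4

0.4


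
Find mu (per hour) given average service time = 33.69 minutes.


mu = 60 / avg_service_time = 60 / 33.69 = 1.78 per hour

1.78 per hour


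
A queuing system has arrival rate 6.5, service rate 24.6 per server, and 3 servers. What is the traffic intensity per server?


rho = lambda / (c * mu) = 6.5 / (3 * 24.6) = 0.0881

0.0881


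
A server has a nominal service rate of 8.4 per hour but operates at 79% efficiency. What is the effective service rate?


Effective rate = mu * efficiency = 8.4 * 0.79 = 6.64 per hour

6.64 per hour


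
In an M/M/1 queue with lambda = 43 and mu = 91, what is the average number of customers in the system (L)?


rho = 43/91; L = rho/(1-rho) = 0.9

0.9


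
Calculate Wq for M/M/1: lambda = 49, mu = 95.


rho = 49/95; Wq = rho/(mu - lambda) = 0.0112 hours

0.0112 hours


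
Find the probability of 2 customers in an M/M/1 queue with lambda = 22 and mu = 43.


rho = 22/43; P(n) = (1-rho)*rho^n = (1-22/43)*(22/43)^2 = 0.1278

0.1278


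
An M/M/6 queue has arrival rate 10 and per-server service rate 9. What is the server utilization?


rho = lambda/(c*mu) = 10/(6*9) = 0.1852

0.1852


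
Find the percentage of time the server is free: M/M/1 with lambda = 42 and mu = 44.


Idle fraction = (1 - rho) * 100 = (1 - 42/44) * 100 = 4.5%

4.5%


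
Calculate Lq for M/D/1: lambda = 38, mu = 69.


M/D/1: Lq = rho^2 / (2*(1-rho)) where rho = 38/69; Lq = 0.34

0.34


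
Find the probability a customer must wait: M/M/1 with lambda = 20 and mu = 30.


P(wait) = rho = lambda/mu = 20/30 = 0.6667

0.6667


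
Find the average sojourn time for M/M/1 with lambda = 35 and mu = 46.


W = 1/(mu - lambda) = 1/(46 - 35) = 0.0909 hours

0.0909 hours


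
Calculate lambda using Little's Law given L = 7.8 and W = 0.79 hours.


lambda = L / W = 7.8 / 0.79 = 9.87 per hour

9.87 per hour


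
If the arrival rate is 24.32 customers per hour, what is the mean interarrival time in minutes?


Mean interarrival time = 60/lambda = 60/24.32 = 2.47 minutes

2.47 minutes


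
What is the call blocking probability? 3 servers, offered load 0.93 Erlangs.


B(N,A) = (A^N/N!) / sum(A^k/k!, k=0..N) with N=3, A=0.93 = 0.0537

0.0537


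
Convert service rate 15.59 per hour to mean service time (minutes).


Mean service time = 60/mu = 60/15.59 = 3.85 minutes

3.85 minutes


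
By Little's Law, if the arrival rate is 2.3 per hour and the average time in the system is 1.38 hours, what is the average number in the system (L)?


L = lambda * W = 2.3 * 1.38 = 3.17

3.17


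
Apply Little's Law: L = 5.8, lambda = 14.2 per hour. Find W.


W = L / lambda = 5.8 / 14.2 = 0.4085 hours

0.4085 hours


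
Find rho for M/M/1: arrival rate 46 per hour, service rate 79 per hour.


rho = lambda/mu = 46/79 = 0.5823

0.5823


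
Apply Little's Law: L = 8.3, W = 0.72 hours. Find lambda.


lambda = L / W = 8.3 / 0.72 = 11.53 per hour

11.53 per hour


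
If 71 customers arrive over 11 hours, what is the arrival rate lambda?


lambda = total arrivals / time = 71 / 11 = 6.45 per hour

6.45 per hour


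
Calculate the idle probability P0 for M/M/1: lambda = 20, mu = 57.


P0 = 1 - rho = 1 - 20/57 = 0.6491

0.6491


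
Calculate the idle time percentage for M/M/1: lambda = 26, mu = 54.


Idle fraction = (1 - rho) * 100 = (1 - 26/54) * 100 = 51.9%

51.9%


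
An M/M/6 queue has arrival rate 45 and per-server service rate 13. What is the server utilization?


rho = lambda/(c*mu) = 45/(6*13) = 0.5769

0.5769


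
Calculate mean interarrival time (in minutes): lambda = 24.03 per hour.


Mean interarrival time = 60/lambda = 60/24.03 = 2.5 minutes

2.5 minutes


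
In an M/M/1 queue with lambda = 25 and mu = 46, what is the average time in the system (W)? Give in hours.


W = 1/(mu - lambda) = 1/(46 - 25) = 0.0476 hours

0.0476 hours


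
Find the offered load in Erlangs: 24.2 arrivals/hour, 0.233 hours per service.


Offered load a = lambda * E[S] = 24.2 * 0.233 = 5.64 Erlangs

5.64 Erlangs


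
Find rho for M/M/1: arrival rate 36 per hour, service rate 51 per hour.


rho = lambda/mu = 36/51 = 0.7059

0.7059


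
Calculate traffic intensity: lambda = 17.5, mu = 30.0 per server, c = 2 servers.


rho = lambda / (c * mu) = 17.5 / (2 * 30.0) = 0.2917

0.2917


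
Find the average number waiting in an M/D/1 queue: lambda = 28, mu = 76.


M/D/1: Lq = rho^2 / (2*(1-rho)) where rho = 28/76; Lq = 0.11

0.11


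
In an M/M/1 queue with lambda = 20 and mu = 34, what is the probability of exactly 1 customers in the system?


rho = 20/34; P(n) = (1-rho)*rho^n = (1-20/34)*(20/34)^1 = 0.2422

0.2422


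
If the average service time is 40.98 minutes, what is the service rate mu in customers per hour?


mu = 60 / avg_service_time = 60 / 40.98 = 1.46 per hour

1.46 per hour


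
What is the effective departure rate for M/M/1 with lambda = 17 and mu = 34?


For a stable queue (lambda < mu), throughput = lambda = 17 per hour

17 per hour


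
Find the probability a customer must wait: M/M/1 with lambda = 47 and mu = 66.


P(wait) = rho = lambda/mu = 47/66 = 0.7121

0.7121


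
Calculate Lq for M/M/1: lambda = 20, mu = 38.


rho = 20/38; Lq = rho^2/(1-rho) = 0.58

0.58


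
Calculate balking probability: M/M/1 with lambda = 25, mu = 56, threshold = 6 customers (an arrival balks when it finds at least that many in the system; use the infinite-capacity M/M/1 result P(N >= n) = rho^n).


P(N >= 6) = rho^6 = (25/56)^6 = 0.0079

0.0079


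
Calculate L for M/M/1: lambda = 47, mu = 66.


rho = 47/66; L = rho/(1-rho) = 2.47

2.47


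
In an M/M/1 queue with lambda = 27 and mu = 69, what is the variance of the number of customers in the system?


rho = 27/69; Var(N) = rho/(1-rho)^2 = 1.06

1.06


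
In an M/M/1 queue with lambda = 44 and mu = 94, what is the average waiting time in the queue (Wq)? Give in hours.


rho = 44/94; Wq = rho/(mu - lambda) = 0.0094 hours

0.0094 hours


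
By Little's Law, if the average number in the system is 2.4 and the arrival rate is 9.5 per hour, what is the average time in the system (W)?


W = L / lambda = 2.4 / 9.5 = 0.2526 hours

0.2526 hours


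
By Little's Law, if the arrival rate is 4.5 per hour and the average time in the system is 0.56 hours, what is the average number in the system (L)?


L = lambda * W = 4.5 * 0.56 = 2.52

2.52


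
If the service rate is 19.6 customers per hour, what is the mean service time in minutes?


Mean service time = 60/mu = 60/19.6 = 3.06 minutes

3.06 minutes


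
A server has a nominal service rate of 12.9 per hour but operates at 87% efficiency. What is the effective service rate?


Effective rate = mu * efficiency = 12.9 * 0.87 = 11.22 per hour

11.22 per hour


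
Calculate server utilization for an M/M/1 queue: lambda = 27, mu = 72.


rho = lambda/mu = 27/72 = 0.375

0.375


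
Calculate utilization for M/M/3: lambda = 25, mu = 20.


rho = lambda/(c*mu) = 25/(3*20) = 0.4167

0.4167


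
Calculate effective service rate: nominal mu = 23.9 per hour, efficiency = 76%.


Effective rate = mu * efficiency = 23.9 * 0.76 = 18.16 per hour

18.16 per hour


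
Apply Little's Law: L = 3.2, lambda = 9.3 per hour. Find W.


W = L / lambda = 3.2 / 9.3 = 0.3441 hours

0.3441 hours


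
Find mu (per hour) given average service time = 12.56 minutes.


mu = 60 / avg_service_time = 60 / 12.56 = 4.78 per hour

4.78 per hour


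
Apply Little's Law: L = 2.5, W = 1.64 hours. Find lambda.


lambda = L / W = 2.5 / 1.64 = 1.52 per hour

1.52 per hour


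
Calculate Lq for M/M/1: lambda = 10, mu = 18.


rho = 10/18; Lq = rho^2/(1-rho) = 0.69

0.69


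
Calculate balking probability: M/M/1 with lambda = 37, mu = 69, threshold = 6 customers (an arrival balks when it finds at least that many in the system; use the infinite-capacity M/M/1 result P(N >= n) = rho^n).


P(N >= 6) = rho^6 = (37/69)^6 = 0.0238

0.0238


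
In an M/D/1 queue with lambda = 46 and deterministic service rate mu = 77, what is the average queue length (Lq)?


M/D/1: Lq = rho^2 / (2*(1-rho)) where rho = 46/77; Lq = 0.44

0.44


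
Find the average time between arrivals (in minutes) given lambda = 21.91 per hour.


Mean interarrival time = 60/lambda = 60/21.91 = 2.74 minutes

2.74 minutes


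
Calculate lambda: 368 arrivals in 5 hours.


lambda = total arrivals / time = 368 / 5 = 73.6 per hour

73.6 per hour
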